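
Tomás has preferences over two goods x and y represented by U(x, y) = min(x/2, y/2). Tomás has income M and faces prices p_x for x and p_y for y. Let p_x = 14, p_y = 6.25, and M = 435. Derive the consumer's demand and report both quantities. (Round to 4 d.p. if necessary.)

Here 2·14 + 2·6.25 = 40.5, giving x* = 21.4815 and y* = 21.4815.

x* = 21.4815, y* = 21.4815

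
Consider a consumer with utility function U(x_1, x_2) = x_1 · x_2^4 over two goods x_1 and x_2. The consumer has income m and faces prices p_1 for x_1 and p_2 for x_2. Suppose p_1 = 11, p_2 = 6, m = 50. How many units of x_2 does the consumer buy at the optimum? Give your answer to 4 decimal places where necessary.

The MRS is (1/4)·x_2/x_1. Set MRS = p_1/p_2.
Rearranging, p_2·x_2 = 4·p_1·x_1. Substituting into the budget gives p_1·x_1·(1 + 4) = m.
Demand: x_1*(p_1,p_2,m) = 0.2·m/p_1 and x_2* = 0.8·m/p_2.
At p_1=11, p_2=6, m=50: x_2* = 0.8·50/6 = 6.6667.

x_2* = 6.6667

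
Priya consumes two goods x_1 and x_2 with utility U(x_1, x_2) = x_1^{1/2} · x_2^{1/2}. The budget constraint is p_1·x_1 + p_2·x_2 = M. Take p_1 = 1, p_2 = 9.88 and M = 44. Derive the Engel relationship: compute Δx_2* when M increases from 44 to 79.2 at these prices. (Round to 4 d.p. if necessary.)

Δx_2* = 1.7814

The MRS is x_2/x_1. Set MRS = p_1/p_2.
Rearranging, p_2·x_2 = p_1·x_1. Substituting into the budget gives p_1·x_1·(1 + 1) = M.
Demand: x_1*(p_1,p_2,M) = 0.5·M/p_1 and x_2* = 0.5·M/p_2.
At p_1=1, p_2=9.88, M=44: x_2* = 0.5·44/9.88 = 2.2267.
At M' = 79.2: x_2* = 4.0081. Change: 4.0081 − 2.2267 = 1.7814.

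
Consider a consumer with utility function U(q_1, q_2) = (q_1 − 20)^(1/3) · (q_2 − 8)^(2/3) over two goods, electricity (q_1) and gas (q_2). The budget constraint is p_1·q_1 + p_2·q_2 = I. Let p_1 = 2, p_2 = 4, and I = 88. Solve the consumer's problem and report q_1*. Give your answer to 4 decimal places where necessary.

After buying the subsistence bundle (20, 8), a share 1/3 of the remaining income goes to q_1: q_1* = 20 + 1/3·(I − 20p_1 − 8p_2)/p_1.
Discretionary income = 88 − 20·2 − 8·4 = 16; q_1* = 20 + 1/3·16/2 = 22.6667.

q_1* = 22.6667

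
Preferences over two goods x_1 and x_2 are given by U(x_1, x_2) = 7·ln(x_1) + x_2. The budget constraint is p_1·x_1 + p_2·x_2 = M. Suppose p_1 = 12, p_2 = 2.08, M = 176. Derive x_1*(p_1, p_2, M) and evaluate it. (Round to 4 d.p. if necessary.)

x_1* = 1.2133

Set MRS = p_1/p_2: (7/x_1)/1 = p_1/p_2.
So x_1*(p_1,p_2) = 7·p_2/p_1, independent of income; and x_2* = (M − 7·p_2)/p_2.
At the given prices: x_1* = 7·2.08/12 = 1.2133.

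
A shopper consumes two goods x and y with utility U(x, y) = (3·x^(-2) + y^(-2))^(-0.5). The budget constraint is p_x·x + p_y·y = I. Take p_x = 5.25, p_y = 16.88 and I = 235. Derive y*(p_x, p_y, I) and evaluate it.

y* = 8.3762

From the CES first-order condition, 3·(y/x)^(3) = p_x/p_y.
Hence y/x = ((1/3)·p_x/p_y)^(1/(3)), i.e. raised to the 1/3 power.
With the ratio pinned down, the budget gives x* = I/(p_x + p_y·(y/x)) and y* = (y/x)·x*.
Numerically y/x = 0.469774, so x* = 235/(5.25 + 16.88·0.469774) = 17.8303 and y* = 0.469774·17.8303 = 8.3762.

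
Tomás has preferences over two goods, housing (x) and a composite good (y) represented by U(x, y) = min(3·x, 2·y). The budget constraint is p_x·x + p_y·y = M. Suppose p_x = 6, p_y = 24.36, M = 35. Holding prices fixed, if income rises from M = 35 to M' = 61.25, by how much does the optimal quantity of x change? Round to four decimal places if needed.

With perfect complements, no substitution: consume in ratio x:y = 2:3.
Budget: p_x·x + p_y·(3/2)·x = M, so (2·p_x + 3·p_y)·x = 2·M.
Demand: x*(p_x,p_y,M) = 2·M/(2·p_x + 3·p_y), y* = 3·M/(2·p_x + 3·p_y).
Here 2·6 + 3·24.36 = 85.08, giving x* = 0.8228.
At M' = 61.25: x* = 1.4398. Change: 1.4398 − 0.8228 = 0.6171.

Δx* = 0.6171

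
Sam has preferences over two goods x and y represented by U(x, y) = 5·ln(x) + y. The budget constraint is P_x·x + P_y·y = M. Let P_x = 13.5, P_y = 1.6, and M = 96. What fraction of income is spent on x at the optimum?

share on x = 0.0833

At the given prices: x* = 5·1.6/13.5 = 0.5926, and y* = 55.
Expenditure on x: 13.5·0.5926 = 8; share = 0.0833.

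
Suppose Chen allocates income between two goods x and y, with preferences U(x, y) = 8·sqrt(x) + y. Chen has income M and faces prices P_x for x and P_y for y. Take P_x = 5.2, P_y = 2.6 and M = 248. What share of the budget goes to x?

share on x = 0.0839

Utility is quasi-linear in y; the FOC for x is 4/√x = P_x/P_y.
Solve: √x = 4·P_y/P_x, so x*(P_x,P_y) = (4·P_y/P_x)², and y* = (M − P_x·x*)/P_y.
Plugging in: x* = (4·2.6/5.2)² = 4, y* = 87.3846.
Expenditure on x: 5.2·4 = 20.8; share = 0.0839.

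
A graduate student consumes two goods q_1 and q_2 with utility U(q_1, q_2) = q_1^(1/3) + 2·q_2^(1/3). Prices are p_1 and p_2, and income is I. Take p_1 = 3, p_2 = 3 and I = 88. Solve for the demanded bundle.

q_1* = 7.662, q_2* = 21.6714

MRS = MU_q_1/MU_q_2 = (1/2)·(q_2/q_1)^(2/3). Set equal to p_1/p_2.
Hence q_2/q_1 = (2·p_1/p_2)^(1/(2/3)), i.e. raised to the 1.5 power.
Substitute q_2 = (q_2/q_1)·q_1 into the budget: q_1* = I/(p_1 + p_2·(q_2/q_1)).
Numerically q_2/q_1 = 2.828427, so q_1* = 88/(3 + 3·2.828427) = 7.662 and q_2* = 2.828427·7.662 = 21.6714.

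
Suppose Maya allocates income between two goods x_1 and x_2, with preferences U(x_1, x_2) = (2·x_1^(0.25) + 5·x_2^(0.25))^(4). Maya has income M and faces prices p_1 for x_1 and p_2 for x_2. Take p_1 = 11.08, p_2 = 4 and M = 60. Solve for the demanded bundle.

x_1* = 0.9393, x_2* = 12.3982

MRS = MU_x_1/MU_x_2 = (2/5)·(x_2/x_1)^(0.75). Set equal to p_1/p_2.
Solve for the ratio: x_2/x_1 = [(5/2)·p_1/p_2]^(4/3).
With the ratio pinned down, the budget gives x_1* = M/(p_1 + p_2·(x_2/x_1)) and x_2* = (x_2/x_1)·x_1*.
Numerically x_2/x_1 = 13.199568, so x_1* = 60/(11.08 + 4·13.199568) = 0.9393 and x_2* = 13.199568·0.9393 = 12.3982.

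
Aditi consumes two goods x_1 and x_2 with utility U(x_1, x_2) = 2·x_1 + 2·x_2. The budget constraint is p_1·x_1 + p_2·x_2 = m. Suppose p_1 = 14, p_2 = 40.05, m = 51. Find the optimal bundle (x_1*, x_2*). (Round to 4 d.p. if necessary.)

Perfect substitutes: compare marginal utility per dollar. 2/p_1 vs 2/p_2 → 0.1429 vs 0.0499.
x_1 gives more utility per dollar, so spend all income on x_1: x_1* = m/p_1, x_2* = 0.
Numerically: x_1* = 3.6429, x_2* = 0.

x_1* = 3.6429, x_2* = 0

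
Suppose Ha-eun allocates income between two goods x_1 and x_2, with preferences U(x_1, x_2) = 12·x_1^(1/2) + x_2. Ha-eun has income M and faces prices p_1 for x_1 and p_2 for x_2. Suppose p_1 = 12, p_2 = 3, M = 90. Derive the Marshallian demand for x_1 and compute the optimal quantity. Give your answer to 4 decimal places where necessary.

Utility is quasi-linear in x_2; the FOC for x_1 is 6/√x_1 = p_1/p_2.
Thus x_1* = (6·p_2/p_1)² — independent of M — with the rest of income spent on x_2.
Plugging in: x_1* = (6·3/12)² = 2.25.

x_1* = 2.25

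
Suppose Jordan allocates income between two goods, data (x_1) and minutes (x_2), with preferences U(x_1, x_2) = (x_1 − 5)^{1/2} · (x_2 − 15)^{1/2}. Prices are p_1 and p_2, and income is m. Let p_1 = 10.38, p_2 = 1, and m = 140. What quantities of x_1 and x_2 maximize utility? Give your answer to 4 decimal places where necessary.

Let x_1' = x_1−5, x_2' = x_2−15. MRS = x_2'/x_1' = p_1/p_2.
After buying the subsistence bundle (5, 15), a share 0.5 of the remaining income goes to x_1: x_1* = 5 + 0.5·(m − 5p_1 − 15p_2)/p_1.
Discretionary income = 140 − 5·10.38 − 15·1 = 73.1; x_1* = 5 + 0.5·73.1/10.38 = 8.5212; x_2* = 15 + 0.5·73.1/1 = 51.55.

x_1* = 8.5212, x_2* = 51.55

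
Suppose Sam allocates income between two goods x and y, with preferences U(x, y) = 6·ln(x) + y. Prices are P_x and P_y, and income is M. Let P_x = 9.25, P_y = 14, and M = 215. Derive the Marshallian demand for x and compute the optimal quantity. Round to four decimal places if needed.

At the given prices: x* = 6·14/9.25 = 9.0811.

x* = 9.0811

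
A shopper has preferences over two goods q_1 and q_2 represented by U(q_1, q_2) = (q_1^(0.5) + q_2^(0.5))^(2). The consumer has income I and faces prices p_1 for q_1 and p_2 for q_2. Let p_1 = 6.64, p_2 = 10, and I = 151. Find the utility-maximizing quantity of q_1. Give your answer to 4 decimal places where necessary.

q_1* = 13.6664

From the CES first-order condition, (q_2/q_1)^(0.5) = p_1/p_2.
Solve for the ratio: q_2/q_1 = [p_1/p_2]^(2).
With the ratio pinned down, the budget gives q_1* = I/(p_1 + p_2·(q_2/q_1)) and q_2* = (q_2/q_1)·q_1*.
Numerically q_2/q_1 = 0.440896, so q_1* = 151/(6.64 + 10·0.440896) = 13.6664.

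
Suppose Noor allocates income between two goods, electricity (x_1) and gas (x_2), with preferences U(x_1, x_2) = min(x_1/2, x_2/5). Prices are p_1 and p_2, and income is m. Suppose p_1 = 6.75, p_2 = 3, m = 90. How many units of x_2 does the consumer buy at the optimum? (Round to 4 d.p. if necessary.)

x_2* = 15.7895

Leontief preferences: the optimum is at the kink where x_1/2 = x_2/5, i.e. x_2 = (5/2)·x_1.
Budget: p_1·x_1 + p_2·(5/2)·x_1 = m, so (2·p_1 + 5·p_2)·x_1 = 2·m.
Demand: x_1*(p_1,p_2,m) = 2·m/(2·p_1 + 5·p_2), x_2* = 5·m/(2·p_1 + 5·p_2).
Here 2·6.75 + 5·3 = 28.5, giving x_2* = 15.7895.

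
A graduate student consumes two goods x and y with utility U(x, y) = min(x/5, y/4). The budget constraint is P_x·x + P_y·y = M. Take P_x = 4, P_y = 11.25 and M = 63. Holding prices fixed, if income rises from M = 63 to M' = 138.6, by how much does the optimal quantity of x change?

Δx* = 5.8154

Leontief preferences: the optimum is at the kink where x/5 = y/4, i.e. y = (4/5)·x.
Budget: P_x·x + P_y·(4/5)·x = M, so (5·P_x + 4·P_y)·x = 5·M.
Demand: x*(P_x,P_y,M) = 5·M/(5·P_x + 4·P_y), y* = 4·M/(5·P_x + 4·P_y).
Here 5·4 + 4·11.25 = 65, giving x* = 4.8462.
At M' = 138.6: x* = 10.6615. Change: 10.6615 − 4.8462 = 5.8154.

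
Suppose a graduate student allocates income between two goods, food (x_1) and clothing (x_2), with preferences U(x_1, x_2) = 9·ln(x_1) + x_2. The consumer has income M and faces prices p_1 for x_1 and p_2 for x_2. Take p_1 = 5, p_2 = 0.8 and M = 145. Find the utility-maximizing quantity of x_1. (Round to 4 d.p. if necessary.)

x_1* = 1.44

Set MRS = p_1/p_2: (9/x_1)/1 = p_1/p_2.
So x_1*(p_1,p_2) = 9·p_2/p_1, independent of income; and x_2* = (M − 9·p_2)/p_2.
At the given prices: x_1* = 9·0.8/5 = 1.44.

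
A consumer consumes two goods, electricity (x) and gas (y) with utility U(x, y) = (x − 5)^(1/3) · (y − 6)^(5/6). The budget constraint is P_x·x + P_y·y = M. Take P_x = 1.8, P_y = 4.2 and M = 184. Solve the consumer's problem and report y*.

This is Cobb-Douglas in (x−5, y−6): tangency gives 1/3·P_y·(y−6) = 5/6·P_x·(x−5).
Substituting into the budget: x* = 5 + 2/7·(M − 5·P_x − 6·P_y)/P_x, and y* = 6 + 5/7·(…)/P_y.
Discretionary income = 184 − 5·1.8 − 6·4.2 = 149.8; y* = 6 + 5/7·149.8/4.2 = 31.4762.

y* = 31.4762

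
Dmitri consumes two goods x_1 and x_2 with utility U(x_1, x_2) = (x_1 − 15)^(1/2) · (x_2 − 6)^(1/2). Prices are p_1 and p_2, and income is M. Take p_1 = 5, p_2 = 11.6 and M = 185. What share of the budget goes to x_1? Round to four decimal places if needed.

share on x_1 = 0.5146

MRS = (x_2−6)/(x_1−15). Tangency with p_1/p_2 gives x_2−6 = (p_1/p_2)·(x_1−15).
Substituting into the budget: x_1* = 15 + 0.5·(M − 15·p_1 − 6·p_2)/p_1, and x_2* = 6 + 0.5·(…)/p_2.
Discretionary income = 185 − 15·5 − 6·11.6 = 40.4; x_1* = 15 + 0.5·40.4/5 = 19.04; x_2* = 6 + 0.5·40.4/11.6 = 7.7414.
Expenditure on x_1: 5·19.04 = 95.2; share = 0.5146.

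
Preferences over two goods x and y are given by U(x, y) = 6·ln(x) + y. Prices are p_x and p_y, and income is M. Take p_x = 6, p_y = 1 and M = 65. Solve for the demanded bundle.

x* = 1, y* = 59

At the given prices: x* = 6·1/6 = 1, and y* = 59.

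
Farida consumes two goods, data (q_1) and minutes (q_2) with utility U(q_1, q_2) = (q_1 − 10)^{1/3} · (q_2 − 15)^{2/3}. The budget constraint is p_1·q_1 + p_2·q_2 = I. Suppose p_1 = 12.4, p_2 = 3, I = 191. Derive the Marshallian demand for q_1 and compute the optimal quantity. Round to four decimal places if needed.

q_1* = 10.5914

Let q_1' = q_1−10, q_2' = q_2−15. MRS = (1/2)·q_2'/q_1' = p_1/p_2.
Substituting into the budget: q_1* = 10 + 1/3·(I − 10·p_1 − 15·p_2)/p_1, and q_2* = 15 + 2/3·(…)/p_2.
Discretionary income = 191 − 10·12.4 − 15·3 = 22; q_1* = 10 + 1/3·22/12.4 = 10.5914.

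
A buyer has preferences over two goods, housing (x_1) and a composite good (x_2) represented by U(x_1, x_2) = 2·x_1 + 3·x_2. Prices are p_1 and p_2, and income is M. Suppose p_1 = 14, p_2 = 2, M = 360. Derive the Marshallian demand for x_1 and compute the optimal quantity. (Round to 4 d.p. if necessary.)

x_1* = 0

Linear utility — the consumer picks whichever good has higher MU/price: 2/14 = 0.1429 vs 3/2 = 1.5.
x_2 gives more utility per dollar, so spend all income on x_2: x_2* = M/p_2, x_1* = 0.
Numerically: x_1* = 0, x_2* = 180.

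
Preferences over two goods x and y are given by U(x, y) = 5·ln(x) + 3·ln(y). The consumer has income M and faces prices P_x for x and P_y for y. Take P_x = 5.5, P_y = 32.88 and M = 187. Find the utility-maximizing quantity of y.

The MRS is (5/3)·y/x. Set MRS = P_x/P_y.
Rearranging, P_y·y = (3/5)·P_x·x. Substituting into the budget gives P_x·x·(1 + (3/5)) = M.
Demand: x*(P_x,P_y,M) = 0.625·M/P_x and y* = 0.375·M/P_y.
At P_x=5.5, P_y=32.88, M=187: y* = 0.375·187/32.88 = 2.1328.

y* = 2.1328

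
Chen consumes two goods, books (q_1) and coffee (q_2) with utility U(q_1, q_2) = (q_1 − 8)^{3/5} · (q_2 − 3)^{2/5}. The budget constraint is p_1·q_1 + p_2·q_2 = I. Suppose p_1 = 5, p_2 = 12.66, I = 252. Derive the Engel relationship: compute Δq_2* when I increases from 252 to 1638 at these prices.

Δq_2* = 43.7915

Discretionary income = 252 − 8·5 − 3·12.66 = 174.02; q_2* = 3 + 0.4·174.02/12.66 = 8.4983.
At I' = 1638: q_2* = 52.2897. Change: 52.2897 − 8.4983 = 43.7915.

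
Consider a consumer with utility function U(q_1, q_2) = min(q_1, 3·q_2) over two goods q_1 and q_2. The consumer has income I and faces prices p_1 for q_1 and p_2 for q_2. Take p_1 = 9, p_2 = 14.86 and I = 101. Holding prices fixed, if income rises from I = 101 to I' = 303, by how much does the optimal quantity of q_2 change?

Δq_2* = 4.8256

Here 3·9 + 14.86 = 41.86, giving q_2* = 2.4128.
At I' = 303: q_2* = 7.2384. Change: 7.2384 − 2.4128 = 4.8256.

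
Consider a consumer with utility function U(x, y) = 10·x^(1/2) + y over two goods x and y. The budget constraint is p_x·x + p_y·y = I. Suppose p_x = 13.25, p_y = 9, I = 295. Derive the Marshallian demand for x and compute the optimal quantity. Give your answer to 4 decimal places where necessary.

x* = 11.5344

MU_x = 5/√x, MU_y = 1. Tangency: 5/√x = p_x/p_y.
Thus x* = (5·p_y/p_x)² — independent of I — with the rest of income spent on y.
Plugging in: x* = (5·9/13.25)² = 11.5344.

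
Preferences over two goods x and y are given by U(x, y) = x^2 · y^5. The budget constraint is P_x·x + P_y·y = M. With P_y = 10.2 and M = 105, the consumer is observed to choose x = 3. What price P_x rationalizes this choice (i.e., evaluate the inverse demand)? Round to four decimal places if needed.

P_x = 10

MU_x/MU_y = (2·y)/(5·x); tangency sets this equal to P_x/P_y.
So 2·P_y·y = 5·P_x·x; combined with the budget, a share 2/7 of income goes to x.
Demand: x*(P_x,P_y,M) = 2/7·M/P_x and y* = 5/7·M/P_y.
Set x* = 3 in the demand function and solve for P_x: P_x = 10.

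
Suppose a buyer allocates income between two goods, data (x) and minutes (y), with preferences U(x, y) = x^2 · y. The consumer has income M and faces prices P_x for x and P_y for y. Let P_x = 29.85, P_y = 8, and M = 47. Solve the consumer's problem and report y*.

y* = 1.9583

Tangency: MRS = 2·y/x = P_x/P_y.
Rearranging, P_y·y = (1/2)·P_x·x. Substituting into the budget gives P_x·x·(1 + (1/2)) = M.
Demand: x*(P_x,P_y,M) = 2/3·M/P_x and y* = 1/3·M/P_y.
At P_x=29.85, P_y=8, M=47: y* = 1/3·47/8 = 1.9583.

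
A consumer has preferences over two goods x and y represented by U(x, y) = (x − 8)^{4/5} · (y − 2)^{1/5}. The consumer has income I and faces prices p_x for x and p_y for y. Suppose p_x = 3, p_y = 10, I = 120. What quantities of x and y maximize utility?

After buying the subsistence bundle (8, 2), a share 0.8 of the remaining income goes to x: x* = 8 + 0.8·(I − 8p_x − 2p_y)/p_x.
Discretionary income = 120 − 8·3 − 2·10 = 76; x* = 8 + 0.8·76/3 = 28.2667; y* = 2 + 0.2·76/10 = 3.52.

x* = 28.2667, y* = 3.52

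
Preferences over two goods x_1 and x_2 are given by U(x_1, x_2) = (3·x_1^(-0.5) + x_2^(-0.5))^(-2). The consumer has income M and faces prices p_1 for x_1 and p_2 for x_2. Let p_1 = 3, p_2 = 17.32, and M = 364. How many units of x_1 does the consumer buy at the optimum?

With the ratio pinned down, the budget gives x_1* = M/(p_1 + p_2·(x_2/x_1)) and x_2* = (x_2/x_1)·x_1*.
Numerically x_2/x_1 = 0.149383, so x_1* = 364/(3 + 17.32·0.149383) = 65.1476.

x_1* = 65.1476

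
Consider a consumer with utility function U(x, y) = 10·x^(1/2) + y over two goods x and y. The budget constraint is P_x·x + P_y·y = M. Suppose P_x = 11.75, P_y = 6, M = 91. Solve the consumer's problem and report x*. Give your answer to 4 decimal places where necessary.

x* = 6.5188

Utility is quasi-linear in y; the FOC for x is 5/√x = P_x/P_y.
Solve: √x = 5·P_y/P_x, so x*(P_x,P_y) = (5·P_y/P_x)², and y* = (M − P_x·x*)/P_y.
Plugging in: x* = (5·6/11.75)² = 6.5188.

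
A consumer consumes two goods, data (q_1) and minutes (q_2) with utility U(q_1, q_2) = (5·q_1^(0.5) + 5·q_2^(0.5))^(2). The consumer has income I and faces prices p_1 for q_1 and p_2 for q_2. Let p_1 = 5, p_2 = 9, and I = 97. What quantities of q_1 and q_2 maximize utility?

Numerically q_2/q_1 = 0.308642, so q_1* = 97/(5 + 9·0.308642) = 12.4714 and q_2* = 0.308642·12.4714 = 3.8492.

q_1* = 12.4714, q_2* = 3.8492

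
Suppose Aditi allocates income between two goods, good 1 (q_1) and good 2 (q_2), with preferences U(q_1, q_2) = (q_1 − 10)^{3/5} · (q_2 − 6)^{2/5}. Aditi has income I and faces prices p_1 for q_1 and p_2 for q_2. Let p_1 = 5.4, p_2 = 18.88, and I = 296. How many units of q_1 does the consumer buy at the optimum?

q_1* = 24.3022

This is Cobb-Douglas in (q_1−10, q_2−6): tangency gives 0.6·p_2·(q_2−6) = 0.4·p_1·(q_1−10).
Substituting into the budget: q_1* = 10 + 0.6·(I − 10·p_1 − 6·p_2)/p_1, and q_2* = 6 + 0.4·(…)/p_2.
Discretionary income = 296 − 10·5.4 − 6·18.88 = 128.72; q_1* = 10 + 0.6·128.72/5.4 = 24.3022.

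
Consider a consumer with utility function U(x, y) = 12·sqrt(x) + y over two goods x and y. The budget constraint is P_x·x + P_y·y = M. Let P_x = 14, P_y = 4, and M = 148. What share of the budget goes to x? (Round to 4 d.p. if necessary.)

MU_x = 6/√x, MU_y = 1. Tangency: 6/√x = P_x/P_y.
Thus x* = (6·P_y/P_x)² — independent of M — with the rest of income spent on y.
Plugging in: x* = (6·4/14)² = 2.9388, y* = 26.7143.
Expenditure on x: 14·2.9388 = 41.1429; share = 0.278.

share on x = 0.278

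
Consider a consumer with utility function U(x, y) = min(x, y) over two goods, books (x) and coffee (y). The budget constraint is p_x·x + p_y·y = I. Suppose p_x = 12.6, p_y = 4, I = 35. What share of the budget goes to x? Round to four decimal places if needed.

share on x = 0.759

Leontief preferences: the optimum is at the kink where x/1 = y/1, i.e. y = x.
Budget: p_x·x + p_y·x = I, so (p_x + p_y)·x = I.
Demand: x*(p_x,p_y,I) = I/(p_x + p_y), y* = I/(p_x + p_y).
Here 12.6 + 4 = 16.6, giving x* = 2.1084 and y* = 2.1084.
Expenditure on x: 12.6·2.1084 = 26.5663; share = 0.759.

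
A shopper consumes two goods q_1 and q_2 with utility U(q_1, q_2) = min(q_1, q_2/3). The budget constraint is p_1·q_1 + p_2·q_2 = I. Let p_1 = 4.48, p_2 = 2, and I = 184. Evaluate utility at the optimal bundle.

With perfect complements, no substitution: consume in ratio q_1:q_2 = 1:3.
Budget: p_1·q_1 + p_2·3·q_1 = I, so (p_1 + 3·p_2)·q_1 = I.
Demand: q_1*(p_1,p_2,I) = I/(p_1 + 3·p_2), q_2* = 3·I/(p_1 + 3·p_2).
Here 4.48 + 3·2 = 10.48, giving q_1* = 17.5573 and q_2* = 52.6718.
Utility at the optimum: U(17.5573, 52.6718) = 17.5573.

V = 17.5573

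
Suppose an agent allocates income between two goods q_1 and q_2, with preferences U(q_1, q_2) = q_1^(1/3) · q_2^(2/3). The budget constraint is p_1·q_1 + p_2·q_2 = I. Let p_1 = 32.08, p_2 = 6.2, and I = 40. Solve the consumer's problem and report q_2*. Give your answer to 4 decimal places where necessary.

q_2* = 4.3011

The MRS is (1/2)·q_2/q_1. Set MRS = p_1/p_2.
Rearranging, p_2·q_2 = 2·p_1·q_1. Substituting into the budget gives p_1·q_1·(1 + 2) = I.
Demand: q_1*(p_1,p_2,I) = 1/3·I/p_1 and q_2* = 2/3·I/p_2.
At p_1=32.08, p_2=6.2, I=40: q_2* = 2/3·40/6.2 = 4.3011.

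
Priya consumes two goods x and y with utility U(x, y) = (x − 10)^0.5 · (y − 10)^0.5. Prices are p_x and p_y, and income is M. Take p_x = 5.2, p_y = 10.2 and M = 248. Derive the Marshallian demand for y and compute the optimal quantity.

After buying the subsistence bundle (10, 10), a share 0.5 of the remaining income goes to x: x* = 10 + 0.5·(M − 10p_x − 10p_y)/p_x.
Discretionary income = 248 − 10·5.2 − 10·10.2 = 94; y* = 10 + 0.5·94/10.2 = 14.6078.

y* = 14.6078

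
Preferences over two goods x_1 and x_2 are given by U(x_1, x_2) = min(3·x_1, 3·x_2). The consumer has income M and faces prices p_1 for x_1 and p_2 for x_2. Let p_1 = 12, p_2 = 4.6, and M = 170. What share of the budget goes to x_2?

With perfect complements, no substitution: consume in ratio x_1:x_2 = 3:3.
Budget: p_1·x_1 + p_2·x_1 = M, so (3·p_1 + 3·p_2)·x_1 = 3·M.
Demand: x_1*(p_1,p_2,M) = 3·M/(3·p_1 + 3·p_2), x_2* = 3·M/(3·p_1 + 3·p_2).
Here 3·12 + 3·4.6 = 49.8, giving x_1* = 10.241 and x_2* = 10.241.
Expenditure on x_2: 4.6·10.241 = 47.1084; share = 0.2771.

share on x_2 = 0.2771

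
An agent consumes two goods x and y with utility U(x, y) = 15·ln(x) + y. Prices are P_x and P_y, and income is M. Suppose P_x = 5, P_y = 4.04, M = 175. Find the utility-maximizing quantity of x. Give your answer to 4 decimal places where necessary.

At the given prices: x* = 15·4.04/5 = 12.12.

x* = 12.12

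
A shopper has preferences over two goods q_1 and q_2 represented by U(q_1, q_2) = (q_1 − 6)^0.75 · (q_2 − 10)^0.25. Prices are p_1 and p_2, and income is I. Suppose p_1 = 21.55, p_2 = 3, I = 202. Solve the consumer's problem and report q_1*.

q_1* = 7.4861

After buying the subsistence bundle (6, 10), a share 0.75 of the remaining income goes to q_1: q_1* = 6 + 0.75·(I − 6p_1 − 10p_2)/p_1.
Discretionary income = 202 − 6·21.55 − 10·3 = 42.7; q_1* = 6 + 0.75·42.7/21.55 = 7.4861.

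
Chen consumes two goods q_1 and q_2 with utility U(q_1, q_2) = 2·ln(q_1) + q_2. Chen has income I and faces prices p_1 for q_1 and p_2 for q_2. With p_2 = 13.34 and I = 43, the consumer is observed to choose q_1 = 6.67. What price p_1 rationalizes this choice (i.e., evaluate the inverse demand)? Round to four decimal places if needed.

p_1 = 4

MU_q_1 = 2/q_1, MU_q_2 = 1. Tangency: 2/q_1 = p_1/p_2.
So q_1*(p_1,p_2) = 2·p_2/p_1, independent of income; and q_2* = (I − 2·p_2)/p_2.
Set q_1* = 6.67 in the demand function and solve for p_1: p_1 = 4.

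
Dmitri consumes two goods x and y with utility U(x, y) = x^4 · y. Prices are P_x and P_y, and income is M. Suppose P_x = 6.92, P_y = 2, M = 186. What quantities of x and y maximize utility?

x* = 21.5029, y* = 18.6

The MRS is 4·y/x. Set MRS = P_x/P_y.
Rearranging, P_y·y = (1/4)·P_x·x. Substituting into the budget gives P_x·x·(1 + (1/4)) = M.
Demand: x*(P_x,P_y,M) = 0.8·M/P_x and y* = 0.2·M/P_y.
At P_x=6.92, P_y=2, M=186: x* = 0.8·186/6.92 = 21.5029, y* = 18.6.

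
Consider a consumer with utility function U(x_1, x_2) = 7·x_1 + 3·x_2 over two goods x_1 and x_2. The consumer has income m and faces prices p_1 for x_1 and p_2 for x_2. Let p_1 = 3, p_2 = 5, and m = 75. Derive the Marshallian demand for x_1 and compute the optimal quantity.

x_1* = 25

Perfect substitutes: compare marginal utility per dollar. 7/p_1 vs 3/p_2 → 2.3333 vs 0.6.
x_1 gives more utility per dollar, so spend all income on x_1: x_1* = m/p_1, x_2* = 0.
Numerically: x_1* = 25, x_2* = 0.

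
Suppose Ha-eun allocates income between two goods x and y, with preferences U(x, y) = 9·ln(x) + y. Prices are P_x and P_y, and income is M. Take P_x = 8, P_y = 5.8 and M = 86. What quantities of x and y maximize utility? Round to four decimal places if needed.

x* = 6.525, y* = 5.8276

MU_x = 9/x, MU_y = 1. Tangency: 9/x = P_x/P_y.
So x*(P_x,P_y) = 9·P_y/P_x, independent of income; and y* = (M − 9·P_y)/P_y.
At the given prices: x* = 9·5.8/8 = 6.525, and y* = 5.8276.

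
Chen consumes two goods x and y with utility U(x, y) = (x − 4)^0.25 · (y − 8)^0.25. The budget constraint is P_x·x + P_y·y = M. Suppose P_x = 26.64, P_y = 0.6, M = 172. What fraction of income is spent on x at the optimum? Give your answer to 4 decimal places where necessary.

This is Cobb-Douglas in (x−4, y−8): tangency gives 0.25·P_y·(y−8) = 0.25·P_x·(x−4).
After buying the subsistence bundle (4, 8), a share 0.5 of the remaining income goes to x: x* = 4 + 0.5·(M − 4P_x − 8P_y)/P_x.
Discretionary income = 172 − 4·26.64 − 8·0.6 = 60.64; x* = 4 + 0.5·60.64/26.64 = 5.1381; y* = 8 + 0.5·60.64/0.6 = 58.5333.
Expenditure on x: 26.64·5.1381 = 136.88; share = 0.7958.

share on x = 0.7958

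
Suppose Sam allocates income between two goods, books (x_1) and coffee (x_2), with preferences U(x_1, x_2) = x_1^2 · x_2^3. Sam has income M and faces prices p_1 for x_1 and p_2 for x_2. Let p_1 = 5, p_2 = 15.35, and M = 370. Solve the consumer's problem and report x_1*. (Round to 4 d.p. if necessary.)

The MRS is (2/3)·x_2/x_1. Set MRS = p_1/p_2.
So 2·p_2·x_2 = 3·p_1·x_1; combined with the budget, a share 0.4 of income goes to x_1.
Demand: x_1*(p_1,p_2,M) = 0.4·M/p_1 and x_2* = 0.6·M/p_2.
At p_1=5, p_2=15.35, M=370: x_1* = 0.4·370/5 = 29.6.

x_1* = 29.6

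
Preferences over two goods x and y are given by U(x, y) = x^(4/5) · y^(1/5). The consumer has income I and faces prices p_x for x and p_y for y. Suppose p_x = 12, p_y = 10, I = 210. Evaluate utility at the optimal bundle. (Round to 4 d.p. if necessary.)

V = 11.004

MU_x/MU_y = (0.8·y)/(0.2·x); tangency sets this equal to p_x/p_y.
So 0.8·p_y·y = 0.2·p_x·x; combined with the budget, a share 0.8 of income goes to x.
Demand: x*(p_x,p_y,I) = 0.8·I/p_x and y* = 0.2·I/p_y.
At p_x=12, p_y=10, I=210: x* = 0.8·210/12 = 14, y* = 4.2.
Utility at the optimum: U(14, 4.2) = 11.004.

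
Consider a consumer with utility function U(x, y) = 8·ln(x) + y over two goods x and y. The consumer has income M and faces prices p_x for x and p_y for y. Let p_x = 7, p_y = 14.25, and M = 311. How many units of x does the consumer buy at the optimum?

x* = 16.2857

MU_x = 8/x, MU_y = 1. Tangency: 8/x = p_x/p_y.
So x*(p_x,p_y) = 8·p_y/p_x, independent of income; and y* = (M − 8·p_y)/p_y.
At the given prices: x* = 8·14.25/7 = 16.2857.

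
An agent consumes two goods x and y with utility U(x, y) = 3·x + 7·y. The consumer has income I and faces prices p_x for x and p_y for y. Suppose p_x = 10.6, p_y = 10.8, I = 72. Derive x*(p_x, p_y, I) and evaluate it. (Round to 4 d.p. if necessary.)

Perfect substitutes: compare marginal utility per dollar. 3/p_x vs 7/p_y → 0.283 vs 0.6481.
y gives more utility per dollar, so spend all income on y: y* = I/p_y, x* = 0.
Numerically: x* = 0, y* = 6.6667.

x* = 0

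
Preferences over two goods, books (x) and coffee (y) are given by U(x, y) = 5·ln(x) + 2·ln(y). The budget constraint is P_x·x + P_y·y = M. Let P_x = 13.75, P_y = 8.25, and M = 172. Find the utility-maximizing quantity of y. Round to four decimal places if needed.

y* = 5.9567

Demand: x*(P_x,P_y,M) = 5/7·M/P_x and y* = 2/7·M/P_y.
At P_x=13.75, P_y=8.25, M=172: y* = 2/7·172/8.25 = 5.9567.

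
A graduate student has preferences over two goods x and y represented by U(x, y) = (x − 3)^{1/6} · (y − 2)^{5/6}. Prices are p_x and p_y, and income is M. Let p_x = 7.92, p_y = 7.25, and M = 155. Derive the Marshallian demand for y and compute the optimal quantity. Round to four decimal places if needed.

This is Cobb-Douglas in (x−3, y−2): tangency gives 1/6·p_y·(y−2) = 5/6·p_x·(x−3).
Substituting into the budget: x* = 3 + 1/6·(M − 3·p_x − 2·p_y)/p_x, and y* = 2 + 5/6·(…)/p_y.
Discretionary income = 155 − 3·7.92 − 2·7.25 = 116.74; y* = 2 + 5/6·116.74/7.25 = 15.4184.

y* = 15.4184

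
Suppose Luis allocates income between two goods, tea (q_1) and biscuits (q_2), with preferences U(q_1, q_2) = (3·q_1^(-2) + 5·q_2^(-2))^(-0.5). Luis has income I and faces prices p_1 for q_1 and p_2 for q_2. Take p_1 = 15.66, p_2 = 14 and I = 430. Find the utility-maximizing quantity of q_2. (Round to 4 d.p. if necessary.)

q_2* = 16.0905

MRS = MU_q_1/MU_q_2 = (3/5)·(q_2/q_1)^(3). Set equal to p_1/p_2.
Hence q_2/q_1 = ((5/3)·p_1/p_2)^(1/(3)), i.e. raised to the 1/3 power.
With the ratio pinned down, the budget gives q_1* = I/(p_1 + p_2·(q_2/q_1)) and q_2* = (q_2/q_1)·q_1*.
Numerically q_2/q_1 = 1.230753, so q_1* = 430/(15.66 + 14·1.230753) = 13.0737 and q_2* = 1.230753·13.0737 = 16.0905.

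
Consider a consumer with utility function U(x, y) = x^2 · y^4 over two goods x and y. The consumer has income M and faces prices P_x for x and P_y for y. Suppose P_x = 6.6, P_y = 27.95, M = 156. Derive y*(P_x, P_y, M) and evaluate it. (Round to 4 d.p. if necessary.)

y* = 3.7209

The MRS is (1/2)·y/x. Set MRS = P_x/P_y.
Rearranging, P_y·y = 2·P_x·x. Substituting into the budget gives P_x·x·(1 + 2) = M.
Demand: x*(P_x,P_y,M) = 1/3·M/P_x and y* = 2/3·M/P_y.
At P_x=6.6, P_y=27.95, M=156: y* = 2/3·156/27.95 = 3.7209.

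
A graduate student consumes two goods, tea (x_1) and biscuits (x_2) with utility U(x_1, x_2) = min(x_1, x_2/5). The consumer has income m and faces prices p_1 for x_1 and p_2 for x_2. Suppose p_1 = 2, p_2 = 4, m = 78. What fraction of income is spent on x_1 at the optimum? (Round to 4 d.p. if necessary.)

Leontief preferences: the optimum is at the kink where x_1/1 = x_2/5, i.e. x_2 = 5·x_1.
Budget: p_1·x_1 + p_2·5·x_1 = m, so (p_1 + 5·p_2)·x_1 = m.
Demand: x_1*(p_1,p_2,m) = m/(p_1 + 5·p_2), x_2* = 5·m/(p_1 + 5·p_2).
Here 2 + 5·4 = 22, giving x_1* = 3.5455 and x_2* = 17.7273.
Expenditure on x_1: 2·3.5455 = 7.0909; share = 0.0909.

share on x_1 = 0.0909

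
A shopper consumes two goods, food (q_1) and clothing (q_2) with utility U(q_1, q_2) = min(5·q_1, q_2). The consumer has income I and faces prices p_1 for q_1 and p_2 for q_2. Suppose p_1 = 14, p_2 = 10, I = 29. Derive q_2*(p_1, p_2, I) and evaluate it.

q_2* = 2.2656

Demand: q_1*(p_1,p_2,I) = I/(p_1 + 5·p_2), q_2* = 5·I/(p_1 + 5·p_2).
Here 14 + 5·10 = 64, giving q_2* = 2.2656.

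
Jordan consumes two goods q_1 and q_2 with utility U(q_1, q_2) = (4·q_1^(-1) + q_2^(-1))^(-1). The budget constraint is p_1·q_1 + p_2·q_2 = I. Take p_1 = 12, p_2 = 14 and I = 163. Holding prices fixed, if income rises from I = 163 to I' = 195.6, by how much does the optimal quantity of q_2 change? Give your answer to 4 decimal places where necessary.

Substitute q_2 = (q_2/q_1)·q_1 into the budget: q_1* = I/(p_1 + p_2·(q_2/q_1)).
Numerically q_2/q_1 = 0.46291, so q_1* = 163/(12 + 14·0.46291) = 8.82 and q_2* = 0.46291·8.82 = 4.0829.
At I' = 195.6: q_2* = 4.8994. Change: 4.8994 − 4.0829 = 0.8166.

Δq_2* = 0.8166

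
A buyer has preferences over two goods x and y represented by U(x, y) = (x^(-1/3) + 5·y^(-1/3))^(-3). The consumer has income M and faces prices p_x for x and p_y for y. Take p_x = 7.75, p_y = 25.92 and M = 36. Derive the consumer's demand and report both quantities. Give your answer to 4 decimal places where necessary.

x* = 0.8412, y* = 1.1374

From the CES first-order condition, (1/5)·(y/x)^(4/3) = p_x/p_y.
Solve for the ratio: y/x = [5·p_x/p_y]^(0.75).
Substitute y = (y/x)·x into the budget: x* = M/(p_x + p_y·(y/x)).
Numerically y/x = 1.352003, so x* = 36/(7.75 + 25.92·1.352003) = 0.8412 and y* = 1.352003·0.8412 = 1.1374.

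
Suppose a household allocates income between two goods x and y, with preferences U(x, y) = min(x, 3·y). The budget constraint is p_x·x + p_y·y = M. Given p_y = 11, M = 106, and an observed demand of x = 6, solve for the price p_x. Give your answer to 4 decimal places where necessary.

Leontief preferences: the optimum is at the kink where x/3 = y/1, i.e. y = (1/3)·x.
Budget: p_x·x + p_y·(1/3)·x = M, so (3·p_x + p_y)·x = 3·M.
Demand: x*(p_x,p_y,M) = 3·M/(3·p_x + p_y), y* = M/(3·p_x + p_y).
Set x* = 6 in the demand function and solve for p_x: p_x = 14.

p_x = 14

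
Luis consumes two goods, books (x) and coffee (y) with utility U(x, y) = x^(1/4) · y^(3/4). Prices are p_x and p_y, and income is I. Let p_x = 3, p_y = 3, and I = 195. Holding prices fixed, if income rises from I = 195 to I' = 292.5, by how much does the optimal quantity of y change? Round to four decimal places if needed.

Δy* = 24.375

Demand: x*(p_x,p_y,I) = 0.25·I/p_x and y* = 0.75·I/p_y.
At p_x=3, p_y=3, I=195: y* = 0.75·195/3 = 48.75.
At I' = 292.5: y* = 73.125. Change: 73.125 − 48.75 = 24.375.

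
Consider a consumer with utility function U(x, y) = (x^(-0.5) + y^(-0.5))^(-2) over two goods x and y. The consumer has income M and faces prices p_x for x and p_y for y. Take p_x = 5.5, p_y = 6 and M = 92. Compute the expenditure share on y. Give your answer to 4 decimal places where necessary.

MRS = MU_x/MU_y = (y/x)^(1.5). Set equal to p_x/p_y.
Solve for the ratio: y/x = [p_x/p_y]^(2/3).
Substitute y = (y/x)·x into the budget: x* = M/(p_x + p_y·(y/x)).
Numerically y/x = 0.943643, so x* = 92/(5.5 + 6·0.943643) = 8.2424 and y* = 0.943643·8.2424 = 7.7778.
Expenditure on y: 6·7.7778 = 46.667; share = 0.5073.

share on y = 0.5073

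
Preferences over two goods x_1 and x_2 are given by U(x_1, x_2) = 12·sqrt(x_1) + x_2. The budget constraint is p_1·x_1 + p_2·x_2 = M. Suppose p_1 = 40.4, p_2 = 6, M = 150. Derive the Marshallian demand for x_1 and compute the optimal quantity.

x_1* = 0.794

Solve: √x_1 = 6·p_2/p_1, so x_1*(p_1,p_2) = (6·p_2/p_1)², and x_2* = (M − p_1·x_1*)/p_2.
Plugging in: x_1* = (6·6/40.4)² = 0.794.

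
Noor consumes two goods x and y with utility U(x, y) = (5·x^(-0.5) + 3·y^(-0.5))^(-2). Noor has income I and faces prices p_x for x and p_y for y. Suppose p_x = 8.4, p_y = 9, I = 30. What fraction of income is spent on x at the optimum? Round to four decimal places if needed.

share on x = 0.5787

From the CES first-order condition, (5/3)·(y/x)^(1.5) = p_x/p_y.
Hence y/x = ((3/5)·p_x/p_y)^(1/(1.5)), i.e. raised to the 2/3 power.
With the ratio pinned down, the budget gives x* = I/(p_x + p_y·(y/x)) and y* = (y/x)·x*.
Numerically y/x = 0.6794, so x* = 30/(8.4 + 9·0.6794) = 2.0669 and y* = 0.6794·2.0669 = 1.4042.
Expenditure on x: 8.4·2.0669 = 17.3618; share = 0.5787.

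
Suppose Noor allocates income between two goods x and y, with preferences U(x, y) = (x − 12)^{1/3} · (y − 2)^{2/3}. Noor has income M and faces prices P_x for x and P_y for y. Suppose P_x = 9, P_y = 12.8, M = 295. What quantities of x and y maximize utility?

This is Cobb-Douglas in (x−12, y−2): tangency gives 1/3·P_y·(y−2) = 2/3·P_x·(x−12).
Substituting into the budget: x* = 12 + 1/3·(M − 12·P_x − 2·P_y)/P_x, and y* = 2 + 2/3·(…)/P_y.
Discretionary income = 295 − 12·9 − 2·12.8 = 161.4; x* = 12 + 1/3·161.4/9 = 17.9778; y* = 2 + 2/3·161.4/12.8 = 10.4062.

x* = 17.9778, y* = 10.4062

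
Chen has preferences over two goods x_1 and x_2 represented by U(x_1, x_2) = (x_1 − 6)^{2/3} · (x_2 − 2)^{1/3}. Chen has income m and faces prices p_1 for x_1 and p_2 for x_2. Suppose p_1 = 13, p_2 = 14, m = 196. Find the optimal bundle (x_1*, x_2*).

x_1* = 10.6154, x_2* = 4.1429

This is Cobb-Douglas in (x_1−6, x_2−2): tangency gives 2/3·p_2·(x_2−2) = 1/3·p_1·(x_1−6).
Substituting into the budget: x_1* = 6 + 2/3·(m − 6·p_1 − 2·p_2)/p_1, and x_2* = 2 + 1/3·(…)/p_2.
Discretionary income = 196 − 6·13 − 2·14 = 90; x_1* = 6 + 2/3·90/13 = 10.6154; x_2* = 2 + 1/3·90/14 = 4.1429.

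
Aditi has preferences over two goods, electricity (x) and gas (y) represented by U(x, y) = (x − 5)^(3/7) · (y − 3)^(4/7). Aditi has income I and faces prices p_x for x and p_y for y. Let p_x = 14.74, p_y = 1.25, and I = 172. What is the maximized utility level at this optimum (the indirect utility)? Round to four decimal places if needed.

MRS = (3/4)·(y−3)/(x−5). Tangency with p_x/p_y gives y−3 = (4/3)·(p_x/p_y)·(x−5).
After buying the subsistence bundle (5, 3), a share 3/7 of the remaining income goes to x: x* = 5 + 3/7·(I − 5p_x − 3p_y)/p_x.
Discretionary income = 172 − 5·14.74 − 3·1.25 = 94.55; x* = 5 + 3/7·94.55/14.74 = 7.7491; y* = 3 + 4/7·94.55/1.25 = 46.2229.
Utility at the optimum: U(7.7491, 46.2229) = 13.2714.

V = 13.2714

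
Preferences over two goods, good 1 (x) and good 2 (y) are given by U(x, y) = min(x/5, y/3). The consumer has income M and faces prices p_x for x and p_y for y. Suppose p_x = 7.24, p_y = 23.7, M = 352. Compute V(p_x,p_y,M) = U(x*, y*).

V = 3.2805

With perfect complements, no substitution: consume in ratio x:y = 5:3.
Budget: p_x·x + p_y·(3/5)·x = M, so (5·p_x + 3·p_y)·x = 5·M.
Demand: x*(p_x,p_y,M) = 5·M/(5·p_x + 3·p_y), y* = 3·M/(5·p_x + 3·p_y).
Here 5·7.24 + 3·23.7 = 107.3, giving x* = 16.4026 and y* = 9.8416.
Utility at the optimum: U(16.4026, 9.8416) = 3.2805.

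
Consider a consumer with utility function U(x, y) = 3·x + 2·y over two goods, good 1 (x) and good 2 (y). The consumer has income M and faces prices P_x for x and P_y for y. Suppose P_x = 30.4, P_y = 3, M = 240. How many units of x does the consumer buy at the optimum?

x* = 0

Perfect substitutes: compare marginal utility per dollar. 3/P_x vs 2/P_y → 0.0987 vs 0.6667.
y gives more utility per dollar, so spend all income on y: y* = M/P_y, x* = 0.
Numerically: x* = 0, y* = 80.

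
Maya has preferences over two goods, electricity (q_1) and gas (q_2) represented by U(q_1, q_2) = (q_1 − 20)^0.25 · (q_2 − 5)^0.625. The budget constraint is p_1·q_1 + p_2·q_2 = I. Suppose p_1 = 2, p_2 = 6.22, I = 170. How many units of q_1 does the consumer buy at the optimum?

q_1* = 34.1286

Let q_1' = q_1−20, q_2' = q_2−5. MRS = (2/5)·q_2'/q_1' = p_1/p_2.
Substituting into the budget: q_1* = 20 + 2/7·(I − 20·p_1 − 5·p_2)/p_1, and q_2* = 5 + 5/7·(…)/p_2.
Discretionary income = 170 − 20·2 − 5·6.22 = 98.9; q_1* = 20 + 2/7·98.9/2 = 34.1286.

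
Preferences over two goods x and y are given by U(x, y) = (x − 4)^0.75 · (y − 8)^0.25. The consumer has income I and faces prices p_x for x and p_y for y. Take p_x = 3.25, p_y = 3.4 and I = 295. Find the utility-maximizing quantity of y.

y* = 26.7353

MRS = 3·(y−8)/(x−4). Tangency with p_x/p_y gives y−8 = (1/3)·(p_x/p_y)·(x−4).
After buying the subsistence bundle (4, 8), a share 0.75 of the remaining income goes to x: x* = 4 + 0.75·(I − 4p_x − 8p_y)/p_x.
Discretionary income = 295 − 4·3.25 − 8·3.4 = 254.8; y* = 8 + 0.25·254.8/3.4 = 26.7353.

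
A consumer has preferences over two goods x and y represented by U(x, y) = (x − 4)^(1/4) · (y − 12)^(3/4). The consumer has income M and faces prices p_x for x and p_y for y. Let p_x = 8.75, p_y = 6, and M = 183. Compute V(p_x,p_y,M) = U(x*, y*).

V = 6.5687

MRS = (1/3)·(y−12)/(x−4). Tangency with p_x/p_y gives y−12 = 3·(p_x/p_y)·(x−4).
Substituting into the budget: x* = 4 + 0.25·(M − 4·p_x − 12·p_y)/p_x, and y* = 12 + 0.75·(…)/p_y.
Discretionary income = 183 − 4·8.75 − 12·6 = 76; x* = 4 + 0.25·76/8.75 = 6.1714; y* = 12 + 0.75·76/6 = 21.5.
Utility at the optimum: U(6.1714, 21.5) = 6.5687.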